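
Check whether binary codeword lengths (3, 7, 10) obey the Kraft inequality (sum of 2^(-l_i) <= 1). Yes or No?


Kraft sum = sum(2^(-l_i)) = 0.1338, need <= 1. Result: satisfied (a binary prefix-free code with these lengths exists)

Yes


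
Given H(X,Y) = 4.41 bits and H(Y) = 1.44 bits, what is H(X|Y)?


H(X|Y) = H(X,Y) - H(Y) = 4.41 - 1.44 = 2.97

2.97 bits


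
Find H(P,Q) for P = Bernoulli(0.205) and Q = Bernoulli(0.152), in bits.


H(P,Q) = -p*log2(q) - (1-p)*log2(1-q). -0.205*log2(0.152) = 0.557161; -0.795*log2(0.848) = 0.189102. H(P,Q) = 0.557161 + 0.189102 = 0.7463

0.7463 bits


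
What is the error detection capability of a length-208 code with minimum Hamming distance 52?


Detection capability = d_min - 1 = 52 - 1 = 51

51 errors


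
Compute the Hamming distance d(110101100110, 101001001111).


Count differing positions: . ^ ^ ^ . . ^ . ^ . . ^ = 6 differences

6


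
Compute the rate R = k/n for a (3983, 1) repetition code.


Rate = k/n = 1/3983

1/3983


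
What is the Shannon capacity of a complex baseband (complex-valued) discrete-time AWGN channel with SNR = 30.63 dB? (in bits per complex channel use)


SNR_linear = 10^(30.63/10) = 1156.1122; C = log2(1 + SNR_linear) = log2(1 + 1156.1122) = 10.1763

10.1763 bits/channel use


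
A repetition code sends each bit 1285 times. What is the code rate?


Rate = k/n = 1/1285

1/1285


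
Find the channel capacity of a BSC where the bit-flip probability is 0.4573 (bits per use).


H(p) = -p*log2(p) - (1-p)*log2(1-p) = -0.4573*log2(0.4573) - 0.5427*log2(0.5427) = 0.516194 + 0.478538 = 0.9947. C = 1 - H(p) = 1 - 0.9947 = 0.0053

0.0053 bits


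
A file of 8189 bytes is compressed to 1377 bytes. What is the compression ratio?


Ratio = original / compressed = 8189 / 1377 = 5.947

5.947


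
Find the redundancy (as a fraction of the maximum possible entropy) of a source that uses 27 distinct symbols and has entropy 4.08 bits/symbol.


H_max = log2(K) = log2(27) = 4.7549 bits/symbol. Redundancy = 1 - H/H_max = 1 - 4.08/4.7549 = 1 - 0.8581 = 0.1419

0.1419


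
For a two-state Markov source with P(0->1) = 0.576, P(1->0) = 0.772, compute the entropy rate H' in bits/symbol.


Stationary distribution: pi_0 = p10/(p01+p10) = 0.5727, pi_1 = 0.4273. Entropy rate H' = pi_0*H(p01) + pi_1*H(p10) = 0.5727*0.9833 + 0.4273*0.7745 = 0.8941

0.8941 bits/symbol


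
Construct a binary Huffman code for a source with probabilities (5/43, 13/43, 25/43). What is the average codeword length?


Huffman construction (repeatedly merge the two least-probable nodes; each merge adds 1 bit to every symbol beneath it): 5/43 + 13/43 = 18/43; 18/43 + 25/43 = 1. Resulting codeword lengths (in the order the probabilities were given): (2, 2, 1). L_avg = sum(p_i * l_i) = 5/43*2 + 13/43*2 + 25/43*1 = 61/43 = 1.4186

1.4186 bits


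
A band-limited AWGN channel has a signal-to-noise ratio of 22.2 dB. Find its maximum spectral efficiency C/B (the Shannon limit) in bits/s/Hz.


SNR_linear = 10^(22.2/10) = 165.9587; C/B = log2(1 + SNR_linear) = log2(1 + 165.9587) = 7.3833

7.3833 bits/s/Hz


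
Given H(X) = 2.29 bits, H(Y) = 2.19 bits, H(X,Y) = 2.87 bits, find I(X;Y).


I(X;Y) = H(X) + H(Y) - H(X,Y) = 2.29 + 2.19 - 2.87 = 1.61

1.61 bits


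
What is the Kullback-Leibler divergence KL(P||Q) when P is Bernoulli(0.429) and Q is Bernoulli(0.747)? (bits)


KL = p*log2(p/q) + (1-p)*log2((1-p)/(1-q)) = 0.429*log2(0.429/0.747) + 0.571*log2(0.571/0.253) = 0.3273

0.3273 bits


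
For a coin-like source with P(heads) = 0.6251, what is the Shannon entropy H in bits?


H = -p*log2(p) - (1-p)*log2(1-p). -0.6251*log2(0.6251) = 0.423718; -0.3749*log2(0.3749) = 0.530642. H = 0.423718 + 0.530642 = 0.9544

0.9544 bits


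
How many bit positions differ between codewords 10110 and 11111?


Count differing positions: . ^ . . ^ = 2 differences

2


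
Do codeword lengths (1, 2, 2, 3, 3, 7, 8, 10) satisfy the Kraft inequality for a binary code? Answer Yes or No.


Kraft sum = sum(2^(-l_i)) = 1.2627, need <= 1. Result: violated (a binary prefix-free code with these lengths cannot exist)

No


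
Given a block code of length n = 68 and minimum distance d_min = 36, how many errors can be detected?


Detection capability = d_min - 1 = 36 - 1 = 35

35 errors


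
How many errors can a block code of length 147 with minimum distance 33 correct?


Correction capability = floor((d-1)/2) = floor((33-1)/2) = 16

16 errors


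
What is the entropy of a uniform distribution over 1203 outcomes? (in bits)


H = log2(n) = log2(1203) = 10.2324

10.2324 bits


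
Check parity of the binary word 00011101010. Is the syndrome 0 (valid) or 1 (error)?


Syndrome = XOR of all bits = 0 XOR 0 XOR 0 XOR 1 XOR 1 XOR 1 XOR 0 XOR 1 XOR 0 XOR 1 XOR 0 = 1

1


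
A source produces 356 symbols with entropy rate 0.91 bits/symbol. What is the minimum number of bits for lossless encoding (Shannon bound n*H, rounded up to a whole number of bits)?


Minimum bits >= n * H = 356 * 0.91 = 323.96, rounded up to a whole number of bits = 324

324 bits


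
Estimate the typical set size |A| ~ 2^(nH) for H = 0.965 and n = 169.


log2|A_typical| = nH = 169 * 0.965 = 163.085, so |A_typical| ~ 2^163.085 = 1.240e+49

1.240e+49


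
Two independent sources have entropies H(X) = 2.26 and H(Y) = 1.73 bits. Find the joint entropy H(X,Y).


For independent variables, H(X,Y) = H(X) + H(Y) = 2.26 + 1.73 = 3.99

3.99 bits


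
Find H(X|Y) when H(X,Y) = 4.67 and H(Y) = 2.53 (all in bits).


H(X|Y) = H(X,Y) - H(Y) = 4.67 - 2.53 = 2.14

2.14 bits


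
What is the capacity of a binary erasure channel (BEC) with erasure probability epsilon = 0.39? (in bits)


C = 1 - epsilon = 1 - 0.39 = 0.61

0.61 bits


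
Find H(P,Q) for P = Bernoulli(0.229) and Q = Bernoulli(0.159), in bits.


H(P,Q) = -p*log2(q) - (1-p)*log2(1-q). -0.229*log2(0.159) = 0.607514; -0.771*log2(0.841) = 0.192613. H(P,Q) = 0.607514 + 0.192613 = 0.8001

0.8001 bits


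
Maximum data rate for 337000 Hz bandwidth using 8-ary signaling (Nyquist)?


Rate = 2 * B * log2(M) = 2 * 337000 * 3.0 = 2022000.0

2022000.0 bps


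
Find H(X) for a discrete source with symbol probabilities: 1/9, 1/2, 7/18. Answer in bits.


H = -sum(p_i * log2(p_i)). Terms: -(1/9)*log2(1/9) = 0.352214; -(1/2)*log2(1/2) = 0.500000; -(7/18)*log2(7/18) = 0.529888. H = 0.352214 + 0.500000 + 0.529888 = 1.3821

1.3821 bits


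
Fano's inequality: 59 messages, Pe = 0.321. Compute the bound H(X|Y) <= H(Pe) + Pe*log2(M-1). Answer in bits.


H(Pe) = -Pe*log2(Pe) - (1-Pe)*log2(1-Pe) = -0.321*log2(0.321) - 0.679*log2(0.679) = 0.526233 + 0.379233 = 0.9055. Pe*log2(M-1) = 0.321*log2(58) = 1.880412. Bound = H(Pe) + Pe*log2(M-1) = 0.526233 + 0.379233 + 1.880412 = 2.7859

2.7859 bits


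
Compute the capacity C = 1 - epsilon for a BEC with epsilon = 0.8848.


C = 1 - epsilon = 1 - 0.8848 = 0.1152

0.1152 bits


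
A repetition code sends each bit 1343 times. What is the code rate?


Rate = k/n = 1/1343

1/1343


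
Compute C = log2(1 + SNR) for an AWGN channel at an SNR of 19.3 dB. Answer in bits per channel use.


SNR_linear = 10^(19.3/10) = 85.1138; C = log2(1 + SNR_linear) = log2(1 + 85.1138) = 6.4282

6.4282 bits/channel use


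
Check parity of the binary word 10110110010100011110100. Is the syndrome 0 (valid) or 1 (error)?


Syndrome = XOR of all bits = 1 XOR 0 XOR 1 XOR 1 XOR 0 XOR 1 XOR 1 XOR 0 XOR 0 XOR 1 XOR 0 XOR 1 XOR 0 XOR 0 XOR 0 XOR 1 XOR 1 XOR 1 XOR 1 XOR 0 XOR 1 XOR 0 XOR 0 = 0

0


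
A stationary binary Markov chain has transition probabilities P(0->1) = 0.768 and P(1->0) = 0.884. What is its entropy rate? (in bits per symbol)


Stationary distribution: pi_0 = p10/(p01+p10) = 0.5351, pi_1 = 0.4649. Entropy rate H' = pi_0*H(p01) + pi_1*H(p10) = 0.5351*0.7815 + 0.4649*0.5178 = 0.6589

0.6589 bits/symbol


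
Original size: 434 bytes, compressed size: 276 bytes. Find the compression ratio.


Ratio = original / compressed = 434 / 276 = 1.5725

1.5725


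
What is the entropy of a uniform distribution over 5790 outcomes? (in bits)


H = log2(n) = log2(5790) = 12.4993

12.4993 bits


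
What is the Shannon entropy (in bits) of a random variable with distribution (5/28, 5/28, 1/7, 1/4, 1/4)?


H = -sum(p_i * log2(p_i)). Terms: -(5/28)*log2(5/28) = 0.443826; -(5/28)*log2(5/28) = 0.443826; -(1/7)*log2(1/7) = 0.401051; -(1/4)*log2(1/4) = 0.500000; -(1/4)*log2(1/4) = 0.500000. H = 0.443826 + 0.443826 + 0.401051 + 0.500000 + 0.500000 = 2.2887

2.2887 bits


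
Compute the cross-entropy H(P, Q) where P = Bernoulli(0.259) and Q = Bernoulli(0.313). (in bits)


H(P,Q) = -p*log2(q) - (1-p)*log2(1-q). -0.259*log2(0.313) = 0.434023; -0.741*log2(0.687) = 0.401339. H(P,Q) = 0.434023 + 0.401339 = 0.8354

0.8354 bits


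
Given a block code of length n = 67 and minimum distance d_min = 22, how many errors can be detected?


Detection capability = d_min - 1 = 22 - 1 = 21

21 errors


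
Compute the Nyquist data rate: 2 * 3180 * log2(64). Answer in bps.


Rate = 2 * B * log2(M) = 2 * 3180 * 6.0 = 38160.0

38160.0 bps


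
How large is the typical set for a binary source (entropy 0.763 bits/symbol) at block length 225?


log2|A_typical| = nH = 225 * 0.763 = 171.675, so |A_typical| ~ 2^171.675 = 4.779e+51

4.779e+51


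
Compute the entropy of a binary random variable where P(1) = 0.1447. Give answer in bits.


H = -p*log2(p) - (1-p)*log2(1-p). -0.1447*log2(0.1447) = 0.403549; -0.8553*log2(0.8553) = 0.192868. H = 0.403549 + 0.192868 = 0.5964

0.5964 bits


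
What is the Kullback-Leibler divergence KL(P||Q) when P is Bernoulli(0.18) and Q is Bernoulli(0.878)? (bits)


KL = p*log2(p/q) + (1-p)*log2((1-p)/(1-q)) = 0.18*log2(0.18/0.878) + 0.82*log2(0.82/0.122) = 1.8424

1.8424 bits


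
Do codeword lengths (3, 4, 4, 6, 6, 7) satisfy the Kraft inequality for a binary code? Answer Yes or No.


Kraft sum = sum(2^(-l_i)) = 0.2891, need <= 1. Result: satisfied (a binary prefix-free code with these lengths exists)

Yes


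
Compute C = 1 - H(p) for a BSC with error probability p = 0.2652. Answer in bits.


H(p) = -p*log2(p) - (1-p)*log2(1-p) = -0.2652*log2(0.2652) - 0.7348*log2(0.7348) = 0.507818 + 0.326675 = 0.8345. C = 1 - H(p) = 1 - 0.8345 = 0.1655

0.1655 bits


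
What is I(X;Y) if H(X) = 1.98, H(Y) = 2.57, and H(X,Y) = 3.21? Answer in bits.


I(X;Y) = H(X) + H(Y) - H(X,Y) = 1.98 + 2.57 - 3.21 = 1.34

1.34 bits


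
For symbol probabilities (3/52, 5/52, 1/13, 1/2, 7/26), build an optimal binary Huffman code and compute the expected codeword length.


Huffman construction (repeatedly merge the two least-probable nodes; each merge adds 1 bit to every symbol beneath it): 3/52 + 1/13 = 7/52; 5/52 + 7/52 = 3/13; 3/13 + 7/26 = 1/2; 1/2 + 1/2 = 1. Resulting codeword lengths (in the order the probabilities were given): (4, 3, 4, 1, 2). L_avg = sum(p_i * l_i) = 3/52*4 + 5/52*3 + 1/13*4 + 1/2*1 + 7/26*2 = 97/52 = 1.8654

1.8654 bits


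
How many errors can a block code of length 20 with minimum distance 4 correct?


Correction capability = floor((d-1)/2) = floor((4-1)/2) = 1

1 errors


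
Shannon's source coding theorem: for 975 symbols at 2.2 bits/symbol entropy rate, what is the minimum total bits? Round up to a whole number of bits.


Minimum bits >= n * H = 975 * 2.2 = 2145.0, rounded up to a whole number of bits = 2145

2145 bits


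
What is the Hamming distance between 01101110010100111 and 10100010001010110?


Count differing positions: ^ ^ . . ^ ^ . . . ^ ^ ^ ^ . . . ^ = 9 differences

9


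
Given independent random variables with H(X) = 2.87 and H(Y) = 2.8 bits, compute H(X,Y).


For independent variables, H(X,Y) = H(X) + H(Y) = 2.87 + 2.8 = 5.67

5.67 bits


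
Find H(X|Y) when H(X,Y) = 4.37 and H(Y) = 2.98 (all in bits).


H(X|Y) = H(X,Y) - H(Y) = 4.37 - 2.98 = 1.39

1.39 bits


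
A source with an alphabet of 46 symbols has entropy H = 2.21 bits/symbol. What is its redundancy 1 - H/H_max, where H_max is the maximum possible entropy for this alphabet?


H_max = log2(K) = log2(46) = 5.5236 bits/symbol. Redundancy = 1 - H/H_max = 1 - 2.21/5.5236 = 1 - 0.4001 = 0.5999

0.5999


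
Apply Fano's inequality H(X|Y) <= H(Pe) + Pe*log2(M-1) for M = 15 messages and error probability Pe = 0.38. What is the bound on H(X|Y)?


H(Pe) = -Pe*log2(Pe) - (1-Pe)*log2(1-Pe) = -0.38*log2(0.38) - 0.62*log2(0.62) = 0.530453 + 0.427589 = 0.958. Pe*log2(M-1) = 0.38*log2(14) = 1.446795. Bound = H(Pe) + Pe*log2(M-1) = 0.530453 + 0.427589 + 1.446795 = 2.4048

2.4048 bits


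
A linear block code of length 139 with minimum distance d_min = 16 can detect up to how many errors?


Detection capability = d_min - 1 = 16 - 1 = 15

15 errors


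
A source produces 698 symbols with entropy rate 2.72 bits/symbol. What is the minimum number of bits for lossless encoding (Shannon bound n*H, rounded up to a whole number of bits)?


Minimum bits >= n * H = 698 * 2.72 = 1898.56, rounded up to a whole number of bits = 1899

1899 bits


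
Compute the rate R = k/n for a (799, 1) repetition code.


Rate = k/n = 1/799

1/799


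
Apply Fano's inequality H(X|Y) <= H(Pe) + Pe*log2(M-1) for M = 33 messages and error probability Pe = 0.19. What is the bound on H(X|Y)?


H(Pe) = -Pe*log2(Pe) - (1-Pe)*log2(1-Pe) = -0.19*log2(0.19) - 0.81*log2(0.81) = 0.455226 + 0.246245 = 0.7015. Pe*log2(M-1) = 0.19*log2(32) = 0.950000. Bound = H(Pe) + Pe*log2(M-1) = 0.455226 + 0.246245 + 0.950000 = 1.6515

1.6515 bits


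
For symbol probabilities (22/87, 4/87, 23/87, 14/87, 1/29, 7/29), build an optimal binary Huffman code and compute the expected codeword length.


Huffman construction (repeatedly merge the two least-probable nodes; each merge adds 1 bit to every symbol beneath it): 1/29 + 4/87 = 7/87; 7/87 + 14/87 = 7/29; 7/29 + 7/29 = 14/29; 22/87 + 23/87 = 15/29; 14/29 + 15/29 = 1. Resulting codeword lengths (in the order the probabilities were given): (2, 4, 2, 3, 4, 2). L_avg = sum(p_i * l_i) = 22/87*2 + 4/87*4 + 23/87*2 + 14/87*3 + 1/29*4 + 7/29*2 = 202/87 = 2.3218

2.3218 bits


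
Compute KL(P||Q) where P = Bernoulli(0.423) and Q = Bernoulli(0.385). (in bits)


KL = p*log2(p/q) + (1-p)*log2((1-p)/(1-q)) = 0.423*log2(0.423/0.385) + 0.577*log2(0.577/0.615) = 0.0044

0.0044 bits


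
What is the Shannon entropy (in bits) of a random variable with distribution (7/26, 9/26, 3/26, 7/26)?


H = -sum(p_i * log2(p_i)). Terms: -(7/26)*log2(7/26) = 0.509677; -(9/26)*log2(9/26) = 0.529794; -(3/26)*log2(3/26) = 0.359478; -(7/26)*log2(7/26) = 0.509677. H = 0.509677 + 0.529794 + 0.359478 + 0.509677 = 1.9086

1.9086 bits


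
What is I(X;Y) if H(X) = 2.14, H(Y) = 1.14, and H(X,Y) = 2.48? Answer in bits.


I(X;Y) = H(X) + H(Y) - H(X,Y) = 2.14 + 1.14 - 2.48 = 0.8

0.8 bits


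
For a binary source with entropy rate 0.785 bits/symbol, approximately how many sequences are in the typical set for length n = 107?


log2|A_typical| = nH = 107 * 0.785 = 83.995, so |A_typical| ~ 2^83.995 = 1.928e+25

1.928e+25


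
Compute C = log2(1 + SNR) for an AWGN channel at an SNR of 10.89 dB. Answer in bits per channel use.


SNR_linear = 10^(10.89/10) = 12.2744; C = log2(1 + SNR_linear) = log2(1 + 12.2744) = 3.7306

3.7306 bits/channel use


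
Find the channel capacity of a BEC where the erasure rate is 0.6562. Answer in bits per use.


C = 1 - epsilon = 1 - 0.6562 = 0.3438

0.3438 bits


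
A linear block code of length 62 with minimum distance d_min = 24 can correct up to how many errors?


Correction capability = floor((d-1)/2) = floor((24-1)/2) = 11

11 errors


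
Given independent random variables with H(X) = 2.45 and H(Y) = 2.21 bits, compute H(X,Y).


For independent variables, H(X,Y) = H(X) + H(Y) = 2.45 + 2.21 = 4.66

4.66 bits


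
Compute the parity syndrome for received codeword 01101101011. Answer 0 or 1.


Syndrome = XOR of all bits = 0 XOR 1 XOR 1 XOR 0 XOR 1 XOR 1 XOR 0 XOR 1 XOR 0 XOR 1 XOR 1 = 1

1


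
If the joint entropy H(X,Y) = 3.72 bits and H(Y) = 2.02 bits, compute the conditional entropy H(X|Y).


H(X|Y) = H(X,Y) - H(Y) = 3.72 - 2.02 = 1.7

1.7 bits


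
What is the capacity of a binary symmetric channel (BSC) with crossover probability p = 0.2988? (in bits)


H(p) = -p*log2(p) - (1-p)*log2(1-p) = -0.2988*log2(0.2988) - 0.7012*log2(0.7012) = 0.520733 + 0.359086 = 0.8798. C = 1 - H(p) = 1 - 0.8798 = 0.1202

0.1202 bits


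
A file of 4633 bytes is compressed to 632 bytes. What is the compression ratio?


Ratio = original / compressed = 4633 / 632 = 7.3307

7.3307


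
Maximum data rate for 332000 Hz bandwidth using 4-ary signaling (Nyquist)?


Rate = 2 * B * log2(M) = 2 * 332000 * 2.0 = 1328000.0

1328000.0 bps


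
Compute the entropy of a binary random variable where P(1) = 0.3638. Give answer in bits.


H = -p*log2(p) - (1-p)*log2(1-p). -0.3638*log2(0.3638) = 0.530705; -0.6362*log2(0.6362) = 0.415087. H = 0.530705 + 0.415087 = 0.9458

0.9458 bits


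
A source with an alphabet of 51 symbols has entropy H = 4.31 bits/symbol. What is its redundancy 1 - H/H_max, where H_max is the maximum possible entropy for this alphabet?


H_max = log2(K) = log2(51) = 5.6724 bits/symbol. Redundancy = 1 - H/H_max = 1 - 4.31/5.6724 = 1 - 0.7598 = 0.2402

0.2402


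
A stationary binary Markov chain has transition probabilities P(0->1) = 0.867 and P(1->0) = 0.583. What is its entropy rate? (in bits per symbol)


Stationary distribution: pi_0 = p10/(p01+p10) = 0.4021, pi_1 = 0.5979. Entropy rate H' = pi_0*H(p01) + pi_1*H(p10) = 0.4021*0.5656 + 0.5979*0.98 = 0.8134

0.8134 bits/symbol


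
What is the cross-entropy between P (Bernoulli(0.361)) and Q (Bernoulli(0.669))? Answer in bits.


H(P,Q) = -p*log2(q) - (1-p)*log2(1-q). -0.361*log2(0.669) = 0.209352; -0.639*log2(0.331) = 1.019267. H(P,Q) = 0.209352 + 1.019267 = 1.2286

1.2286 bits


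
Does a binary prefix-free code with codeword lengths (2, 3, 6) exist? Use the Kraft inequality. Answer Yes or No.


Kraft sum = sum(2^(-l_i)) = 0.3906, need <= 1. Result: satisfied (a binary prefix-free code with these lengths exists)

Yes


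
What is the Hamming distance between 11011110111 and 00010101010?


Count differing positions: ^ ^ . . ^ . ^ ^ ^ . ^ = 7 differences

7


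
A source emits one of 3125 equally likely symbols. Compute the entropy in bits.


H = log2(n) = log2(3125) = 11.6096

11.6096 bits


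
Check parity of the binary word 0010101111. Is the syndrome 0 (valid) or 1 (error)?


Syndrome = XOR of all bits = 0 XOR 0 XOR 1 XOR 0 XOR 1 XOR 0 XOR 1 XOR 1 XOR 1 XOR 1 = 0

0


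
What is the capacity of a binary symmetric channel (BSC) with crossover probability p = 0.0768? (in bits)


H(p) = -p*log2(p) - (1-p)*log2(1-p) = -0.0768*log2(0.0768) - 0.9232*log2(0.9232) = 0.284371 + 0.106431 = 0.3908. C = 1 - H(p) = 1 - 0.3908 = 0.6092

0.6092 bits


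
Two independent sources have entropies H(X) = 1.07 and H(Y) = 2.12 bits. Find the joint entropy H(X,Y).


For independent variables, H(X,Y) = H(X) + H(Y) = 1.07 + 2.12 = 3.19

3.19 bits


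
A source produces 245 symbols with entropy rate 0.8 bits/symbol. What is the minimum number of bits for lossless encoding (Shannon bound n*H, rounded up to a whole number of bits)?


Minimum bits >= n * H = 245 * 0.8 = 196.0, rounded up to a whole number of bits = 196

196 bits


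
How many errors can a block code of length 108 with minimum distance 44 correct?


Correction capability = floor((d-1)/2) = floor((44-1)/2) = 21

21 errors


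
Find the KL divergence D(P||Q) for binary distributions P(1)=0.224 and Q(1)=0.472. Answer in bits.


KL = p*log2(p/q) + (1-p)*log2((1-p)/(1-q)) = 0.224*log2(0.224/0.472) + 0.776*log2(0.776/0.528) = 0.1902

0.1902 bits


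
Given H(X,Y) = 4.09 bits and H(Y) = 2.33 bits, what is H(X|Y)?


H(X|Y) = H(X,Y) - H(Y) = 4.09 - 2.33 = 1.76

1.76 bits


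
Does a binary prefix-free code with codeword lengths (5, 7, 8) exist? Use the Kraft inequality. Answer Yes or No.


Kraft sum = sum(2^(-l_i)) = 0.043, need <= 1. Result: satisfied (a binary prefix-free code with these lengths exists)

Yes


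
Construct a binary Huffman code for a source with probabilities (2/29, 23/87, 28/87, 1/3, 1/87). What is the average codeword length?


Huffman construction (repeatedly merge the two least-probable nodes; each merge adds 1 bit to every symbol beneath it): 1/87 + 2/29 = 7/87; 7/87 + 23/87 = 10/29; 28/87 + 1/3 = 19/29; 10/29 + 19/29 = 1. Resulting codeword lengths (in the order the probabilities were given): (3, 2, 2, 2, 3). L_avg = sum(p_i * l_i) = 2/29*3 + 23/87*2 + 28/87*2 + 1/3*2 + 1/87*3 = 181/87 = 2.0805

2.0805 bits


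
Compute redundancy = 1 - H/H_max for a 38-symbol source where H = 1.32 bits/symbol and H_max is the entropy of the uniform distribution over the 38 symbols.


H_max = log2(K) = log2(38) = 5.2479 bits/symbol. Redundancy = 1 - H/H_max = 1 - 1.32/5.2479 = 1 - 0.2515 = 0.7485

0.7485


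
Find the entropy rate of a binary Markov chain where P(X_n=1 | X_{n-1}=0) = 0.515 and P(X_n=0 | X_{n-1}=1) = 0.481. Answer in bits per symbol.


Stationary distribution: pi_0 = p10/(p01+p10) = 0.4829, pi_1 = 0.5171. Entropy rate H' = pi_0*H(p01) + pi_1*H(p10) = 0.4829*0.9994 + 0.5171*0.999 = 0.9991

0.9991 bits/symbol


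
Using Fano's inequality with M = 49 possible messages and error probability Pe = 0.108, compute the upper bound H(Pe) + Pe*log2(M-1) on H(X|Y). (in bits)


H(Pe) = -Pe*log2(Pe) - (1-Pe)*log2(1-Pe) = -0.108*log2(0.108) - 0.892*log2(0.892) = 0.346777 + 0.147077 = 0.4939. Pe*log2(M-1) = 0.108*log2(48) = 0.603176. Bound = H(Pe) + Pe*log2(M-1) = 0.346777 + 0.147077 + 0.603176 = 1.097

1.097 bits


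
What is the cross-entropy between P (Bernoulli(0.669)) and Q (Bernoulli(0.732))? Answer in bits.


H(P,Q) = -p*log2(q) - (1-p)*log2(1-q). -0.669*log2(0.732) = 0.301106; -0.331*log2(0.268) = 0.628799. H(P,Q) = 0.301106 + 0.628799 = 0.9299

0.9299 bits


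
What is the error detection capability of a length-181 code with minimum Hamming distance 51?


Detection capability = d_min - 1 = 51 - 1 = 50

50 errors


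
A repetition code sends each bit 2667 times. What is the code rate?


Rate = k/n = 1/2667

1/2667


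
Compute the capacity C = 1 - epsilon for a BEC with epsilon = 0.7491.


C = 1 - epsilon = 1 - 0.7491 = 0.2509

0.2509 bits


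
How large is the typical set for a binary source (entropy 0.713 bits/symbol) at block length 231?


log2|A_typical| = nH = 231 * 0.713 = 164.703, so |A_typical| ~ 2^164.703 = 3.807e+49

3.807e+49


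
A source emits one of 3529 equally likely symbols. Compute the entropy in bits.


H = log2(n) = log2(3529) = 11.785

11.785 bits


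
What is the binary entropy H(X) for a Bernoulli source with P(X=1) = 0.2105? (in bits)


H = -p*log2(p) - (1-p)*log2(1-p). -0.2105*log2(0.2105) = 0.473227; -0.7895*log2(0.7895) = 0.269211. H = 0.473227 + 0.269211 = 0.7424

0.7424 bits


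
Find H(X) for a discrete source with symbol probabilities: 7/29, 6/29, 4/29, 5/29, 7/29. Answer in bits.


H = -sum(p_i * log2(p_i)). Terms: -(7/29)*log2(7/29) = 0.494979; -(6/29)*log2(6/29) = 0.470280; -(4/29)*log2(4/29) = 0.394204; -(5/29)*log2(5/29) = 0.437251; -(7/29)*log2(7/29) = 0.494979. H = 0.494979 + 0.470280 + 0.394204 + 0.437251 + 0.494979 = 2.2917

2.2917 bits


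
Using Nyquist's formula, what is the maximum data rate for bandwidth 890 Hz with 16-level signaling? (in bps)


Rate = 2 * B * log2(M) = 2 * 890 * 4.0 = 7120.0

7120.0 bps


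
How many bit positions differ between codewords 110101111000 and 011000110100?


Count differing positions: ^ . ^ ^ . ^ . . ^ ^ . . = 6 differences

6


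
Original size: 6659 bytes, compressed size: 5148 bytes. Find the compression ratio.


Ratio = original / compressed = 6659 / 5148 = 1.2935

1.2935


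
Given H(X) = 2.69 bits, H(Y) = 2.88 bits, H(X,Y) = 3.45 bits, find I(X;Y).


I(X;Y) = H(X) + H(Y) - H(X,Y) = 2.69 + 2.88 - 3.45 = 2.12

2.12 bits


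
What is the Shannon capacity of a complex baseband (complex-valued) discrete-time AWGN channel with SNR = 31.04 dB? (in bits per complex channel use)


SNR_linear = 10^(31.04/10) = 1270.5741; C = log2(1 + SNR_linear) = log2(1 + 1270.5741) = 10.3124

10.3124 bits/channel use


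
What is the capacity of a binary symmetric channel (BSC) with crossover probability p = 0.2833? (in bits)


H(p) = -p*log2(p) - (1-p)*log2(1-p) = -0.2833*log2(0.2833) - 0.7167*log2(0.7167) = 0.515492 + 0.344416 = 0.8599. C = 1 - H(p) = 1 - 0.8599 = 0.1401

0.1401 bits


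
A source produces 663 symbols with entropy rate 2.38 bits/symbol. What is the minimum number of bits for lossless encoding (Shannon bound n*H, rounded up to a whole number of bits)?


Minimum bits >= n * H = 663 * 2.38 = 1577.94, rounded up to a whole number of bits = 1578

1578 bits


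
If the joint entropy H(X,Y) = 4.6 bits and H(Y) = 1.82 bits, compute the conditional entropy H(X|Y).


H(X|Y) = H(X,Y) - H(Y) = 4.6 - 1.82 = 2.78

2.78 bits


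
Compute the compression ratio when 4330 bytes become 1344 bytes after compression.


Ratio = original / compressed = 4330 / 1344 = 3.2217

3.2217


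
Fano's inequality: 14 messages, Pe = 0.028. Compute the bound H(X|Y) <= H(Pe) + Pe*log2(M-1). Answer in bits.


H(Pe) = -Pe*log2(Pe) - (1-Pe)*log2(1-Pe) = -0.028*log2(0.028) - 0.972*log2(0.972) = 0.144436 + 0.039825 = 0.1843. Pe*log2(M-1) = 0.028*log2(13) = 0.103612. Bound = H(Pe) + Pe*log2(M-1) = 0.144436 + 0.039825 + 0.103612 = 0.2879

0.2879 bits


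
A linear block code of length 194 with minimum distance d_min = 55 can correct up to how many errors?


Correction capability = floor((d-1)/2) = floor((55-1)/2) = 27

27 errors


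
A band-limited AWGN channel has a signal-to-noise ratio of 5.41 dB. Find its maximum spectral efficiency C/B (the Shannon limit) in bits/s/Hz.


SNR_linear = 10^(5.41/10) = 3.4754; C/B = log2(1 + SNR_linear) = log2(1 + 3.4754) = 2.162

2.162 bits/s/Hz


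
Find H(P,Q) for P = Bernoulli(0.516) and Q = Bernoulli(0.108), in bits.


H(P,Q) = -p*log2(q) - (1-p)*log2(1-q). -0.516*log2(0.108) = 1.656823; -0.484*log2(0.892) = 0.079804. H(P,Q) = 1.656823 + 0.079804 = 1.7366

1.7366 bits


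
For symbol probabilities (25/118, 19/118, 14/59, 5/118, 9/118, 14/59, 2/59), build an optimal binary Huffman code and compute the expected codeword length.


Huffman construction (repeatedly merge the two least-probable nodes; each merge adds 1 bit to every symbol beneath it): 2/59 + 5/118 = 9/118; 9/118 + 9/118 = 9/59; 9/59 + 19/118 = 37/118; 25/118 + 14/59 = 53/118; 14/59 + 37/118 = 65/118; 53/118 + 65/118 = 1. Resulting codeword lengths (in the order the probabilities were given): (2, 3, 2, 5, 4, 2, 5). L_avg = sum(p_i * l_i) = 25/118*2 + 19/118*3 + 14/59*2 + 5/118*5 + 9/118*4 + 14/59*2 + 2/59*5 = 150/59 = 2.5424

2.5424 bits


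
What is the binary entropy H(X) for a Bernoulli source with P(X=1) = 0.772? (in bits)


H = -p*log2(p) - (1-p)*log2(1-p). -0.772*log2(0.772) = 0.288209; -0.228*log2(0.228) = 0.486300. H = 0.288209 + 0.486300 = 0.7745

0.7745 bits


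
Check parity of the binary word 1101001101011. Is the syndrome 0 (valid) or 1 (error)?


Syndrome = XOR of all bits = 1 XOR 1 XOR 0 XOR 1 XOR 0 XOR 0 XOR 1 XOR 1 XOR 0 XOR 1 XOR 0 XOR 1 XOR 1 = 0

0


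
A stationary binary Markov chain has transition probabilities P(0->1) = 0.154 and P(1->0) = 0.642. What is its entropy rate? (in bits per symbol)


Stationary distribution: pi_0 = p10/(p01+p10) = 0.8065, pi_1 = 0.1935. Entropy rate H' = pi_0*H(p01) + pi_1*H(p10) = 0.8065*0.6198 + 0.1935*0.941 = 0.6819

0.6819 bits/symbol


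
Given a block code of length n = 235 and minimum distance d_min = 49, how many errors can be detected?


Detection capability = d_min - 1 = 49 - 1 = 48

48 errors


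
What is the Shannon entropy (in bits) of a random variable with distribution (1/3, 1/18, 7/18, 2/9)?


H = -sum(p_i * log2(p_i)). Terms: -(1/3)*log2(1/3) = 0.528321; -(1/18)*log2(1/18) = 0.231663; -(7/18)*log2(7/18) = 0.529888; -(2/9)*log2(2/9) = 0.482206. H = 0.528321 + 0.231663 + 0.529888 + 0.482206 = 1.7721

1.7721 bits


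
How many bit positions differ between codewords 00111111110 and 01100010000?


Count differing positions: . ^ . ^ ^ ^ . ^ ^ ^ . = 7 differences

7


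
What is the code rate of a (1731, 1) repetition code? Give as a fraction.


Rate = k/n = 1/1731

1/1731


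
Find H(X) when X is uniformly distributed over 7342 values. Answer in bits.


H = log2(n) = log2(7342) = 12.842

12.842 bits


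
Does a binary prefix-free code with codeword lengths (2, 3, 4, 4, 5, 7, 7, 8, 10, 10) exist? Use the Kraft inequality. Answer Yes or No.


Kraft sum = sum(2^(-l_i)) = 0.5527, need <= 1. Result: satisfied (a binary prefix-free code with these lengths exists)

Yes


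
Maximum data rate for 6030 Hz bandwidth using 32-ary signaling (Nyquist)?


Rate = 2 * B * log2(M) = 2 * 6030 * 5.0 = 60300.0

60300.0 bps


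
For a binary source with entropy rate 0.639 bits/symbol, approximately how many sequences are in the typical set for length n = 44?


log2|A_typical| = nH = 44 * 0.639 = 28.116, so |A_typical| ~ 2^28.116 = 2.909e+08

2.909e+08


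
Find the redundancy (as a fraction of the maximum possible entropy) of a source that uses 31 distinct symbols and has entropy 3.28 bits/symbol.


H_max = log2(K) = log2(31) = 4.9542 bits/symbol. Redundancy = 1 - H/H_max = 1 - 3.28/4.9542 = 1 - 0.6621 = 0.3379

0.3379


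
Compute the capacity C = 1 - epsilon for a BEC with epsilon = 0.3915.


C = 1 - epsilon = 1 - 0.3915 = 0.6085

0.6085 bits


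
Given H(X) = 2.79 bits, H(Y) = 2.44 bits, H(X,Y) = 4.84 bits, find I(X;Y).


I(X;Y) = H(X) + H(Y) - H(X,Y) = 2.79 + 2.44 - 4.84 = 0.39

0.39 bits


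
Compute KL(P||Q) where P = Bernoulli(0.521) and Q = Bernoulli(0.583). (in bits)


KL = p*log2(p/q) + (1-p)*log2((1-p)/(1-q)) = 0.521*log2(0.521/0.583) + 0.479*log2(0.479/0.417) = 0.0113

0.0113 bits


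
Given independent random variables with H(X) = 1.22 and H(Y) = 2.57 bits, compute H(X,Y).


For independent variables, H(X,Y) = H(X) + H(Y) = 1.22 + 2.57 = 3.79

3.79 bits


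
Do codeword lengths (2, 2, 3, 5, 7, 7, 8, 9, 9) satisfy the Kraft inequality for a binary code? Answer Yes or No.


Kraft sum = sum(2^(-l_i)) = 0.6797, need <= 1. Result: satisfied (a binary prefix-free code with these lengths exists)

Yes


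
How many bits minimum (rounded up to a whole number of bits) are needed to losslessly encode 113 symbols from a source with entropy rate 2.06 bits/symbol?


Minimum bits >= n * H = 113 * 2.06 = 232.78, rounded up to a whole number of bits = 233

233 bits


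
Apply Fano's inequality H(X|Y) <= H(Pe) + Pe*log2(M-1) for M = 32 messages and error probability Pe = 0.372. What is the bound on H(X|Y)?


H(Pe) = -Pe*log2(Pe) - (1-Pe)*log2(1-Pe) = -0.372*log2(0.372) - 0.628*log2(0.628) = 0.530705 + 0.421491 = 0.9522. Pe*log2(M-1) = 0.372*log2(31) = 1.842961. Bound = H(Pe) + Pe*log2(M-1) = 0.530705 + 0.421491 + 1.842961 = 2.7952

2.7952 bits


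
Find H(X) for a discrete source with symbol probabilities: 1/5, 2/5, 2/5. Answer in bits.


H = -sum(p_i * log2(p_i)). Terms: -(1/5)*log2(1/5) = 0.464386; -(2/5)*log2(2/5) = 0.528771; -(2/5)*log2(2/5) = 0.528771. H = 0.464386 + 0.528771 + 0.528771 = 1.5219

1.5219 bits


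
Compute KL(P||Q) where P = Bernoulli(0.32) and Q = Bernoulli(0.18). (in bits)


KL = p*log2(p/q) + (1-p)*log2((1-p)/(1-q)) = 0.32*log2(0.32/0.18) + 0.68*log2(0.68/0.82) = 0.082

0.082 bits


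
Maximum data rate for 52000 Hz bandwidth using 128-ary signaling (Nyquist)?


Rate = 2 * B * log2(M) = 2 * 52000 * 7.0 = 728000.0

728000.0 bps


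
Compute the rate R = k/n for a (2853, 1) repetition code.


Rate = k/n = 1/2853

1/2853


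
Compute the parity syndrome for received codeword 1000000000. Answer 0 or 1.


Syndrome = XOR of all bits = 1 XOR 0 XOR 0 XOR 0 XOR 0 XOR 0 XOR 0 XOR 0 XOR 0 XOR 0 = 1

1


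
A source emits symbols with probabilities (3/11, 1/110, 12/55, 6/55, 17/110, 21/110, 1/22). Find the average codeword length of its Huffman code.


Huffman construction (repeatedly merge the two least-probable nodes; each merge adds 1 bit to every symbol beneath it): 1/110 + 1/22 = 3/55; 3/55 + 6/55 = 9/55; 17/110 + 9/55 = 7/22; 21/110 + 12/55 = 9/22; 3/11 + 7/22 = 13/22; 9/22 + 13/22 = 1. Resulting codeword lengths (in the order the probabilities were given): (2, 5, 2, 4, 3, 2, 5). L_avg = sum(p_i * l_i) = 3/11*2 + 1/110*5 + 12/55*2 + 6/55*4 + 17/110*3 + 21/110*2 + 1/22*5 = 279/110 = 2.5364

2.5364 bits


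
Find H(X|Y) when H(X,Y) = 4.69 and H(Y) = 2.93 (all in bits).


H(X|Y) = H(X,Y) - H(Y) = 4.69 - 2.93 = 1.76

1.76 bits


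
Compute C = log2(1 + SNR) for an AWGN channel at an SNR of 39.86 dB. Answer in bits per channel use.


SNR_linear = 10^(39.86/10) = 9682.7786; C = log2(1 + SNR_linear) = log2(1 + 9682.7786) = 13.2414

13.2414 bits/channel use


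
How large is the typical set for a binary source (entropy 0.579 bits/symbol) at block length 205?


log2|A_typical| = nH = 205 * 0.579 = 118.695, so |A_typical| ~ 2^118.695 = 5.380e+35

5.380e+35


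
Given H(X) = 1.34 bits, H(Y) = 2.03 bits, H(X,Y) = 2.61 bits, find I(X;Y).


I(X;Y) = H(X) + H(Y) - H(X,Y) = 1.34 + 2.03 - 2.61 = 0.76

0.76 bits


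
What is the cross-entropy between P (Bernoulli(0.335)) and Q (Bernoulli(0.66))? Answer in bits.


H(P,Q) = -p*log2(q) - (1-p)*log2(1-q). -0.335*log2(0.66) = 0.200820; -0.665*log2(0.34) = 1.035002. H(P,Q) = 0.200820 + 1.035002 = 1.2358

1.2358 bits


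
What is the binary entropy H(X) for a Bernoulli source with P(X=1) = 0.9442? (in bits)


H = -p*log2(p) - (1-p)*log2(1-p). -0.9442*log2(0.9442) = 0.078213; -0.0558*log2(0.0558) = 0.232328. H = 0.078213 + 0.232328 = 0.3105

0.3105 bits


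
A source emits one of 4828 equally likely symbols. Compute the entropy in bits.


H = log2(n) = log2(4828) = 12.2372

12.2372 bits


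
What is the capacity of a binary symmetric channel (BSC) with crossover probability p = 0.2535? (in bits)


H(p) = -p*log2(p) - (1-p)*log2(1-p) = -0.2535*log2(0.2535) - 0.7465*log2(0.7465) = 0.501915 + 0.314863 = 0.8168. C = 1 - H(p) = 1 - 0.8168 = 0.1832

0.1832 bits


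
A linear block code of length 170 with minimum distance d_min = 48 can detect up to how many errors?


Detection capability = d_min - 1 = 48 - 1 = 47

47 errors


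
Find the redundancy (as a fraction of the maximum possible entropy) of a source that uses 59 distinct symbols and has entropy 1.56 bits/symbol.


H_max = log2(K) = log2(59) = 5.8826 bits/symbol. Redundancy = 1 - H/H_max = 1 - 1.56/5.8826 = 1 - 0.2652 = 0.7348

0.7348


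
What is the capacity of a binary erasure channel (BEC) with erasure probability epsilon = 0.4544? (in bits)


C = 1 - epsilon = 1 - 0.4544 = 0.5456

0.5456 bits


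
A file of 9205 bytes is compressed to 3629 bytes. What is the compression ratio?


Ratio = original / compressed = 9205 / 3629 = 2.5365

2.5365


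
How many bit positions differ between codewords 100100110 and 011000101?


Count differing positions: ^ ^ ^ ^ . . . ^ ^ = 6 differences

6


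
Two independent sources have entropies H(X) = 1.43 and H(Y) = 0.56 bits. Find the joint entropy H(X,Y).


For independent variables, H(X,Y) = H(X) + H(Y) = 1.43 + 0.56 = 1.99

1.99 bits


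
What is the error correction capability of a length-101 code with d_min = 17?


Correction capability = floor((d-1)/2) = floor((17-1)/2) = 8

8 errors


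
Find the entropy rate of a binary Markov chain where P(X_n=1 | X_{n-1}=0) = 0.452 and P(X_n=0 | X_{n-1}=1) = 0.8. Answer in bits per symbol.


Stationary distribution: pi_0 = p10/(p01+p10) = 0.639, pi_1 = 0.361. Entropy rate H' = pi_0*H(p01) + pi_1*H(p10) = 0.639*0.9933 + 0.361*0.7219 = 0.8954

0.8954 bits/symbol


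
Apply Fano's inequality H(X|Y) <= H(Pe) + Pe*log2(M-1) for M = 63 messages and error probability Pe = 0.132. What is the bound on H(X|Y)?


H(Pe) = -Pe*log2(Pe) - (1-Pe)*log2(1-Pe) = -0.132*log2(0.132) - 0.868*log2(0.868) = 0.385624 + 0.177274 = 0.5629. Pe*log2(M-1) = 0.132*log2(62) = 0.785954. Bound = H(Pe) + Pe*log2(M-1) = 0.385624 + 0.177274 + 0.785954 = 1.3489

1.3489 bits


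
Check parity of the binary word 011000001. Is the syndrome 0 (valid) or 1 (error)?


Syndrome = XOR of all bits = 0 XOR 1 XOR 1 XOR 0 XOR 0 XOR 0 XOR 0 XOR 0 XOR 1 = 1

1


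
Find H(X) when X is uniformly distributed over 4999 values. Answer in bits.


H = log2(n) = log2(4999) = 12.2874

12.2874 bits


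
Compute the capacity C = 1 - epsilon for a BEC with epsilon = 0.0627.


C = 1 - epsilon = 1 - 0.0627 = 0.9373

0.9373 bits


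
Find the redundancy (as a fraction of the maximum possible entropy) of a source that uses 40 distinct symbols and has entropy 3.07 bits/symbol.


H_max = log2(K) = log2(40) = 5.3219 bits/symbol. Redundancy = 1 - H/H_max = 1 - 3.07/5.3219 = 1 - 0.5769 = 0.4231

0.4231


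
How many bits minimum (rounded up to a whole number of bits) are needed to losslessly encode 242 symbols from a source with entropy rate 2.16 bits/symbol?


Minimum bits >= n * H = 242 * 2.16 = 522.72, rounded up to a whole number of bits = 523

523 bits


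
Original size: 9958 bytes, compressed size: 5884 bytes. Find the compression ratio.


Ratio = original / compressed = 9958 / 5884 = 1.6924

1.6924


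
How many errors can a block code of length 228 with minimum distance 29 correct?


Correction capability = floor((d-1)/2) = floor((29-1)/2) = 14

14 errors


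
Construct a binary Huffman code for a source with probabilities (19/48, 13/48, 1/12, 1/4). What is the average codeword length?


Huffman construction (repeatedly merge the two least-probable nodes; each merge adds 1 bit to every symbol beneath it): 1/12 + 1/4 = 1/3; 13/48 + 1/3 = 29/48; 19/48 + 29/48 = 1. Resulting codeword lengths (in the order the probabilities were given): (1, 2, 3, 3). L_avg = sum(p_i * l_i) = 19/48*1 + 13/48*2 + 1/12*3 + 1/4*3 = 31/16 = 1.9375

1.9375 bits


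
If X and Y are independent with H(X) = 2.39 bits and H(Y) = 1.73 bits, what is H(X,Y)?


For independent variables, H(X,Y) = H(X) + H(Y) = 2.39 + 1.73 = 4.12

4.12 bits


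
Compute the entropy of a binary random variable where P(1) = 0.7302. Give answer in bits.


H = -p*log2(p) - (1-p)*log2(1-p). -0.7302*log2(0.7302) = 0.331245; -0.2698*log2(0.2698) = 0.509932. H = 0.331245 + 0.509932 = 0.8412

0.8412 bits


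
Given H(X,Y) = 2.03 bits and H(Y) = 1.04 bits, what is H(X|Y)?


H(X|Y) = H(X,Y) - H(Y) = 2.03 - 1.04 = 0.99

0.99 bits


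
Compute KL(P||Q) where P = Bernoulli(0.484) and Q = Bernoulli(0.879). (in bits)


KL = p*log2(p/q) + (1-p)*log2((1-p)/(1-q)) = 0.484*log2(0.484/0.879) + 0.516*log2(0.516/0.121) = 0.663

0.663 bits


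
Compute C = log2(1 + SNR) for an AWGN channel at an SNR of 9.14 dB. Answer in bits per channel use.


SNR_linear = 10^(9.14/10) = 8.2035; C = log2(1 + SNR_linear) = log2(1 + 8.2035) = 3.2022

3.2022 bits/channel use


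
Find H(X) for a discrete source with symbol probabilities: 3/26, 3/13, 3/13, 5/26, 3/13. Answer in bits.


H = -sum(p_i * log2(p_i)). Terms: -(3/26)*log2(3/26) = 0.359478; -(3/13)*log2(3/13) = 0.488187; -(3/13)*log2(3/13) = 0.488187; -(5/26)*log2(5/26) = 0.457406; -(3/13)*log2(3/13) = 0.488187. H = 0.359478 + 0.488187 + 0.488187 + 0.457406 + 0.488187 = 2.2814

2.2814 bits


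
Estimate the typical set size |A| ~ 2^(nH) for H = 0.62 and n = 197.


log2|A_typical| = nH = 197 * 0.62 = 122.14, so |A_typical| ~ 2^122.14 = 5.859e+36

5.859e+36
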